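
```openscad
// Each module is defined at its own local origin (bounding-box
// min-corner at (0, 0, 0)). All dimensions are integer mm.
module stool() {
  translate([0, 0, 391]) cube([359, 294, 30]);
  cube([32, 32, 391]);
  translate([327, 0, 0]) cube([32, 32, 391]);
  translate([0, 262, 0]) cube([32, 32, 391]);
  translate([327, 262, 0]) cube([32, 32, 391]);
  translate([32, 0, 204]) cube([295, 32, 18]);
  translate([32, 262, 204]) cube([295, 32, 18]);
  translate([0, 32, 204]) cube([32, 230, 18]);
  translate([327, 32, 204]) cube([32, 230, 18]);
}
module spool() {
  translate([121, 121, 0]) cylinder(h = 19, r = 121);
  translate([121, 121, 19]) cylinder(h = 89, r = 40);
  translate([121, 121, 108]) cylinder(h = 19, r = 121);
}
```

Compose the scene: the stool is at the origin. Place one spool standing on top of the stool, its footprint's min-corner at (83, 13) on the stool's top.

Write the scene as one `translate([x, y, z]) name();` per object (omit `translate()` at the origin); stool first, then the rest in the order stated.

stool();
translate([83, 13, 421]) spool();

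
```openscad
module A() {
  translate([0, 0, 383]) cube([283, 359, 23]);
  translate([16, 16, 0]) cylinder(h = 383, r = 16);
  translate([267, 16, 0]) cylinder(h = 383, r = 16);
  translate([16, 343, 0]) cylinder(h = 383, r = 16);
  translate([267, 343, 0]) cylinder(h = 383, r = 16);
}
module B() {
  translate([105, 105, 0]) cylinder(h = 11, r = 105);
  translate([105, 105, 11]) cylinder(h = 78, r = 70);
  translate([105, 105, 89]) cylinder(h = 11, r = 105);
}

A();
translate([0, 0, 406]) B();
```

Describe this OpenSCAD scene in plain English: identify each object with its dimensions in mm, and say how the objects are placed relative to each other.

A is a four-legged stool. The seat is 283×359 mm, 23 mm thick, top at z = 406 mm. It stands on four round legs, each 32 mm in diameter, from z = 0 to the seat underside, each leg's axis is inset half a diameter from the nearest pair of seat edges (so the leg's bounding box is flush with the corner).

B is a spool: two coaxial disc flanges of radius 105 mm and thickness 11 mm, joined by a core cylinder of radius 70 mm and height 78 mm. The lower flange rests on z = 0 and the three cylinders share a vertical axis.

The spool is on top of the stool.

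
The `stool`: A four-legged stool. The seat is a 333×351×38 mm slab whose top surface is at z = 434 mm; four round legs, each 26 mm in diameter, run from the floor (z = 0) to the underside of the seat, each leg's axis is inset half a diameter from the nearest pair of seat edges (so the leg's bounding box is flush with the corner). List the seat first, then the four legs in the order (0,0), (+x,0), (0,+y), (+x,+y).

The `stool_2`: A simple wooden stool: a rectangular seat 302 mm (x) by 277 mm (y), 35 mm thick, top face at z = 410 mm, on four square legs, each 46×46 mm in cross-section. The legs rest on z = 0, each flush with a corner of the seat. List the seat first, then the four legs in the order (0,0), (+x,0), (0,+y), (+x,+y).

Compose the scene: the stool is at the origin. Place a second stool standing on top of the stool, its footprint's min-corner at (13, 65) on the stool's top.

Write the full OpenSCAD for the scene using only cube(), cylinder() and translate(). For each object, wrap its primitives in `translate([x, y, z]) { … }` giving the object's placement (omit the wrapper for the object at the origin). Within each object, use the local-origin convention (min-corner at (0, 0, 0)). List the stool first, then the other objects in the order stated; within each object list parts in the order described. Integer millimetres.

translate([0, 0, 396]) cube([333, 351, 38]);
translate([13, 13, 0]) cylinder(h = 396, r = 13);
translate([320, 13, 0]) cylinder(h = 396, r = 13);
translate([13, 338, 0]) cylinder(h = 396, r = 13);
translate([320, 338, 0]) cylinder(h = 396, r = 13);
translate([13, 65, 434]) {
  translate([0, 0, 375]) cube([302, 277, 35]);
  cube([46, 46, 375]);
  translate([256, 0, 0]) cube([46, 46, 375]);
  translate([0, 231, 0]) cube([46, 46, 375]);
  translate([256, 231, 0]) cube([46, 46, 375]);
}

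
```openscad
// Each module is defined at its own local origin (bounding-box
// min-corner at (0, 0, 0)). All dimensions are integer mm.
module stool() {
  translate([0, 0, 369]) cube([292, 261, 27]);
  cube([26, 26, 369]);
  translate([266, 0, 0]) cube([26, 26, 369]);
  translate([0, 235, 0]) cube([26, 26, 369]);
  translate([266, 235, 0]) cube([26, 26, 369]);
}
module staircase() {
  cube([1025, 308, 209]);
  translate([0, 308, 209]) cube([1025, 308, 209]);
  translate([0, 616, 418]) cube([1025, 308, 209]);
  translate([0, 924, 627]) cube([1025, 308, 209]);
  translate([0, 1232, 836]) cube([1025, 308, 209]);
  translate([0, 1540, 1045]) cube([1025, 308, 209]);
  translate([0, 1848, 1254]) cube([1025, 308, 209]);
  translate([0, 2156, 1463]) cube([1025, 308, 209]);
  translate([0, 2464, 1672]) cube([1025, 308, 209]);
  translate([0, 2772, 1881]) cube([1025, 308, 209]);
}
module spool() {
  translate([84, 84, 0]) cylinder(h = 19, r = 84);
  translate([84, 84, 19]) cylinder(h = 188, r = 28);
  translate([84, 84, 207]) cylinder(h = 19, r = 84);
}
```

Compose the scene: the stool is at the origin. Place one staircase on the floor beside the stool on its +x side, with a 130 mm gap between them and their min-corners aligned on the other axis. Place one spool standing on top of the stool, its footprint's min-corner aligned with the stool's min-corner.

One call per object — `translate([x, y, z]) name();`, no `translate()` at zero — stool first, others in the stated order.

stool();
translate([422, 0, 0]) staircase();
translate([0, 0, 396]) spool();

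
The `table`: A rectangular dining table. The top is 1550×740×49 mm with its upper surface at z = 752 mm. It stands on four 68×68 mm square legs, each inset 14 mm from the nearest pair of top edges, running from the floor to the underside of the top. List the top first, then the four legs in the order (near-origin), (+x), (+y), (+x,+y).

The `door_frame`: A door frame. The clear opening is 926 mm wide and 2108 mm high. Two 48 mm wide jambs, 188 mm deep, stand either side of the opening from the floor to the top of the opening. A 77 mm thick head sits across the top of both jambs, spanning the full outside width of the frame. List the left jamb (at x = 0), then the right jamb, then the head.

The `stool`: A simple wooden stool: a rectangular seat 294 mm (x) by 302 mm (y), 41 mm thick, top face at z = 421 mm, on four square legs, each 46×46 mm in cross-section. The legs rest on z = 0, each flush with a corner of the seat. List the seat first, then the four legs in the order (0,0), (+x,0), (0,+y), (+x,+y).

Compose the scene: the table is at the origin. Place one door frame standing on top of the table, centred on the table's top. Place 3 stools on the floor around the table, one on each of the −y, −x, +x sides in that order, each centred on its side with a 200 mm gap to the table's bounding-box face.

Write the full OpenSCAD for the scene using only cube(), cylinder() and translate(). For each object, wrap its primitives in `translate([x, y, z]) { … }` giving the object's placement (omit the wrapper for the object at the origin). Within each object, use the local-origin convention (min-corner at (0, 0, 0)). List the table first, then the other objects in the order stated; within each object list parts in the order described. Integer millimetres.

translate([0, 0, 703]) cube([1550, 740, 49]);
translate([14, 14, 0]) cube([68, 68, 703]);
translate([1468, 14, 0]) cube([68, 68, 703]);
translate([14, 658, 0]) cube([68, 68, 703]);
translate([1468, 658, 0]) cube([68, 68, 703]);
translate([264, 276, 752]) {
  cube([48, 188, 2108]);
  translate([974, 0, 0]) cube([48, 188, 2108]);
  translate([0, 0, 2108]) cube([1022, 188, 77]);
}
translate([628, -502, 0]) {
  translate([0, 0, 380]) cube([294, 302, 41]);
  cube([46, 46, 380]);
  translate([248, 0, 0]) cube([46, 46, 380]);
  translate([0, 256, 0]) cube([46, 46, 380]);
  translate([248, 256, 0]) cube([46, 46, 380]);
}
translate([-494, 219, 0]) {
  translate([0, 0, 380]) cube([294, 302, 41]);
  cube([46, 46, 380]);
  translate([248, 0, 0]) cube([46, 46, 380]);
  translate([0, 256, 0]) cube([46, 46, 380]);
  translate([248, 256, 0]) cube([46, 46, 380]);
}
translate([1750, 219, 0]) {
  translate([0, 0, 380]) cube([294, 302, 41]);
  cube([46, 46, 380]);
  translate([248, 0, 0]) cube([46, 46, 380]);
  translate([0, 256, 0]) cube([46, 46, 380]);
  translate([248, 256, 0]) cube([46, 46, 380]);
}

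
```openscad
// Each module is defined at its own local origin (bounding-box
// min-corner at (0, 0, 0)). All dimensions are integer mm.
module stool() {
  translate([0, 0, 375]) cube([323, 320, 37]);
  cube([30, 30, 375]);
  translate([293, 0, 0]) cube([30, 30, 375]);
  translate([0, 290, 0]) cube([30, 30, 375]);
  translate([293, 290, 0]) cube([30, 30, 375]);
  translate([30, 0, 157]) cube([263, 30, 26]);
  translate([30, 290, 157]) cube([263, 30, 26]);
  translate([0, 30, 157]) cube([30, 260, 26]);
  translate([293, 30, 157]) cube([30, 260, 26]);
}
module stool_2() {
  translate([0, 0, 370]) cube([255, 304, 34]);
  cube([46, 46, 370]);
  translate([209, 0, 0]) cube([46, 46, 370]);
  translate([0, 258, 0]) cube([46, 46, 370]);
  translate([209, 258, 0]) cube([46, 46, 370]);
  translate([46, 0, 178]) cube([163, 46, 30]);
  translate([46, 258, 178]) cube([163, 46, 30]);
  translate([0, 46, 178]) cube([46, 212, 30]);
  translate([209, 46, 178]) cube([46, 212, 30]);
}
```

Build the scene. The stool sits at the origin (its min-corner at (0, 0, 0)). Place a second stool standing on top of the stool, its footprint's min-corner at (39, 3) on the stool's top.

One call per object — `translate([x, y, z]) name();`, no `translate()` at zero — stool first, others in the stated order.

stool();
translate([39, 3, 412]) stool_2();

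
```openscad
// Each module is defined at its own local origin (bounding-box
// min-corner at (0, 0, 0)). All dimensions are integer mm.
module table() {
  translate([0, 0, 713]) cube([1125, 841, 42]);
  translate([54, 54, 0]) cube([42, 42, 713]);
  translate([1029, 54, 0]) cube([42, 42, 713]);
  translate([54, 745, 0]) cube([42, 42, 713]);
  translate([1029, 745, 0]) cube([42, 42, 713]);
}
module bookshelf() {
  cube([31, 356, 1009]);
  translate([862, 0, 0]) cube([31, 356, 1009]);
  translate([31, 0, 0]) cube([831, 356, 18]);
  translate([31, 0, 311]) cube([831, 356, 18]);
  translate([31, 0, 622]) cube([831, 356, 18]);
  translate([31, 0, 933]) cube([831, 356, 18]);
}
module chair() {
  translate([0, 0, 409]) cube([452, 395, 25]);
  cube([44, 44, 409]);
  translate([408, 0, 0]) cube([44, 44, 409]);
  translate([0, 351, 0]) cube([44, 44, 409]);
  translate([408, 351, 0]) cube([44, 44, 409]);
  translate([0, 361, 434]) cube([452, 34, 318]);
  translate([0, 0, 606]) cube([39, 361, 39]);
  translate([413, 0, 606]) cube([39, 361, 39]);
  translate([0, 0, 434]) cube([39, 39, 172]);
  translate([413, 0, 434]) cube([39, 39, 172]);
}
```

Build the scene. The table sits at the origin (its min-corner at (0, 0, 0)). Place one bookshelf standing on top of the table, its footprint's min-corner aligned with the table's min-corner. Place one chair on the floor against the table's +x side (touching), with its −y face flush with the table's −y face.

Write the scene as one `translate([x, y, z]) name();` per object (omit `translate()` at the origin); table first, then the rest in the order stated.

table();
translate([0, 0, 755]) bookshelf();
translate([1125, 0, 0]) chair();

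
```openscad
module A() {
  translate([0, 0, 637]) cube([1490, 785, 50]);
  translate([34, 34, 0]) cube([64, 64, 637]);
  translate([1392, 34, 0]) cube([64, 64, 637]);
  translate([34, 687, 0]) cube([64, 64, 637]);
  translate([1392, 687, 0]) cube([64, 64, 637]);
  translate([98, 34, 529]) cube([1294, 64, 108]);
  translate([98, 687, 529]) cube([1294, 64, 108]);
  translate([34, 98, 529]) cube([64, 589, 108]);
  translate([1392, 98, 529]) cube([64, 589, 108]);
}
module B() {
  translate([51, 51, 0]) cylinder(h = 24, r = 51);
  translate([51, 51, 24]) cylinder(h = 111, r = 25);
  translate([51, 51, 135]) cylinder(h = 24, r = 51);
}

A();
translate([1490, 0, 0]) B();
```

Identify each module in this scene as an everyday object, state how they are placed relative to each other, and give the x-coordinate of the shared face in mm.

A is a table. B is a spool. The spool is against the table's +x side, with their −y faces flush. The x-coordinate of the shared face is 1490 mm.

The table's +x face and the spool's −x face are both at x = 1490 mm.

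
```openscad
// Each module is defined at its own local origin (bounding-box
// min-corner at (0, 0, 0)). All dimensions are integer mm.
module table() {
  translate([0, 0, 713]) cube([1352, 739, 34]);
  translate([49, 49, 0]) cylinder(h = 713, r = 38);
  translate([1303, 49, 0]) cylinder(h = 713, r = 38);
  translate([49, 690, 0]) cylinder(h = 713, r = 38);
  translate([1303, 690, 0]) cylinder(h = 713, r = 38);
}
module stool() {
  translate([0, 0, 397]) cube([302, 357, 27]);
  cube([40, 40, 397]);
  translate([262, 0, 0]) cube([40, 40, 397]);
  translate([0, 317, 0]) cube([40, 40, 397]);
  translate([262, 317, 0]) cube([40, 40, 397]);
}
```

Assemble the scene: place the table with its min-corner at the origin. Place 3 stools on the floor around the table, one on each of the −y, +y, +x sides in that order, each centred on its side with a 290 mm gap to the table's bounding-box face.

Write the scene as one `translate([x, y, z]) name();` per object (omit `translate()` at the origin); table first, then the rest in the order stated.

table();
translate([525, -647, 0]) stool();
translate([525, 1029, 0]) stool();
translate([1642, 191, 0]) stool();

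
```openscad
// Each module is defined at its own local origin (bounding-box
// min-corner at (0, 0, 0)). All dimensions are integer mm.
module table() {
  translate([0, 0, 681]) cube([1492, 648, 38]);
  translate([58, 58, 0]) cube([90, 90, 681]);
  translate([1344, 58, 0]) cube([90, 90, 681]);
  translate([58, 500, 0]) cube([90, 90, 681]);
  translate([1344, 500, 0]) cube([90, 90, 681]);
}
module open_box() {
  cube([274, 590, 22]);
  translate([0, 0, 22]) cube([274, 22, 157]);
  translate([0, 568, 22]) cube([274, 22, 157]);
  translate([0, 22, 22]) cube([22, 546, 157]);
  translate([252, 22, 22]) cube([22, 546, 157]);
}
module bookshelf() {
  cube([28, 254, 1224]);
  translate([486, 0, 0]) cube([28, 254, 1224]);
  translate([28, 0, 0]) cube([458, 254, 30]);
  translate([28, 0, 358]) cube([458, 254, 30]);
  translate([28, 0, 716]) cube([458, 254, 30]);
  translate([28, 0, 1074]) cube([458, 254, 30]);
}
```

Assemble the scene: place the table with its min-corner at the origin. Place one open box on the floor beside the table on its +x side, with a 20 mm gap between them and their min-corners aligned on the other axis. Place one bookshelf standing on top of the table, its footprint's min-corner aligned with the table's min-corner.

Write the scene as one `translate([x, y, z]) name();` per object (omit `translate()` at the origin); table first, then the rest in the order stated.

table();
translate([1512, 0, 0]) open_box();
translate([0, 0, 719]) bookshelf();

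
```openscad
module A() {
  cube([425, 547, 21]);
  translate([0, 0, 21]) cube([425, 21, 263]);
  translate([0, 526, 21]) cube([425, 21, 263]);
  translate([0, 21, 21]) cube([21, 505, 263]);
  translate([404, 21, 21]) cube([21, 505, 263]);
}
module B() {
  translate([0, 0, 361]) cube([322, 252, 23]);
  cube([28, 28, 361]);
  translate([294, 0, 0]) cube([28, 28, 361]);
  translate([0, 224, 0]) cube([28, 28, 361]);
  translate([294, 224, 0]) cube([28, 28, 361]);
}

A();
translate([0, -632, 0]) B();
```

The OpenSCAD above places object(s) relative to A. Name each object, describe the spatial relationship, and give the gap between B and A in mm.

A is an open box. B is a stool. The stool is on the floor beside the open box on its −y side. The gap between the stool and the open box is 380 mm.

The stool's nearest face is 380 mm from the open box's −y face.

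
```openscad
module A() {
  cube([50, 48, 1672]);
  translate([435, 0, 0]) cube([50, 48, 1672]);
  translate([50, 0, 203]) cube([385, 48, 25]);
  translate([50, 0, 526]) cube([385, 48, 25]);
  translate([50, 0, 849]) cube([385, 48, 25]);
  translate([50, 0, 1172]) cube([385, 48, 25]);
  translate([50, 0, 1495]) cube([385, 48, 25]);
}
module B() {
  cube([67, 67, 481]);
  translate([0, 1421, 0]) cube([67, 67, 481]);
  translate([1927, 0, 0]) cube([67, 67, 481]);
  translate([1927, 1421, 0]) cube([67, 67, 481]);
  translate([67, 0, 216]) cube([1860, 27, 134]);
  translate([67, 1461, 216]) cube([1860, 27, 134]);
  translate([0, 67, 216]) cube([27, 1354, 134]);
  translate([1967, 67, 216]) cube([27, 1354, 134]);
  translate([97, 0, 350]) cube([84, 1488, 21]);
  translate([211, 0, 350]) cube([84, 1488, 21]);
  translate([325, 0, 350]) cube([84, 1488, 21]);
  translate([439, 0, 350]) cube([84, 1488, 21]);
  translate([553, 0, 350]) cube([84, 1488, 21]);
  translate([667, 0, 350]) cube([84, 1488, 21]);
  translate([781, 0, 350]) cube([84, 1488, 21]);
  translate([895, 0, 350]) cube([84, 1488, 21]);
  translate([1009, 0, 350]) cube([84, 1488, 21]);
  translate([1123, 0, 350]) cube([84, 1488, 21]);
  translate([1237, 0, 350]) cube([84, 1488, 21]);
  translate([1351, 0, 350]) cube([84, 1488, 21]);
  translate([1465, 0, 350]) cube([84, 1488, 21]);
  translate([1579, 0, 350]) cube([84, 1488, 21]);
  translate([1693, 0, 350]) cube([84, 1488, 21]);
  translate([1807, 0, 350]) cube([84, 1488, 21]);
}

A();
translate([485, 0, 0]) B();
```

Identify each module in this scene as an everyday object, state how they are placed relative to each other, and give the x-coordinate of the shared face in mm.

A is a ladder. B is a bed frame. The bed frame is against the ladder's +x side, with their −y faces flush. The x-coordinate of the shared face is 485 mm.

The ladder's +x face and the bed frame's −x face are both at x = 485 mm.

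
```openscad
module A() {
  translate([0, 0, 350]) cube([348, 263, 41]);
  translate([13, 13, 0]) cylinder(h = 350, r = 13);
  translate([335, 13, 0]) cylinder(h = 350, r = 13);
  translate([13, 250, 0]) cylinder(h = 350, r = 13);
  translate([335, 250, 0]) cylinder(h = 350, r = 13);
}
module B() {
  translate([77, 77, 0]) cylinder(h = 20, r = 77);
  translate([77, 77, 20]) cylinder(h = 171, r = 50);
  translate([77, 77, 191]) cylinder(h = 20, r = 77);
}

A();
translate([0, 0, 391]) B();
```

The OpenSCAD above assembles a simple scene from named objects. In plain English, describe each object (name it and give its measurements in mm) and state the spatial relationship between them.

A is a four-legged stool. The seat is a 348×263×41 mm slab whose top surface is at z = 391 mm; four round legs, each 26 mm in diameter, run from the floor (z = 0) to the underside of the seat, each leg's axis is inset half a diameter from the nearest pair of seat edges (so the leg's bounding box is flush with the corner).

B is a spool: two coaxial disc flanges of radius 77 mm and thickness 20 mm, joined by a core cylinder of radius 50 mm and height 171 mm. The lower flange rests on z = 0 and the three cylinders share a vertical axis.

The spool is on top of the stool.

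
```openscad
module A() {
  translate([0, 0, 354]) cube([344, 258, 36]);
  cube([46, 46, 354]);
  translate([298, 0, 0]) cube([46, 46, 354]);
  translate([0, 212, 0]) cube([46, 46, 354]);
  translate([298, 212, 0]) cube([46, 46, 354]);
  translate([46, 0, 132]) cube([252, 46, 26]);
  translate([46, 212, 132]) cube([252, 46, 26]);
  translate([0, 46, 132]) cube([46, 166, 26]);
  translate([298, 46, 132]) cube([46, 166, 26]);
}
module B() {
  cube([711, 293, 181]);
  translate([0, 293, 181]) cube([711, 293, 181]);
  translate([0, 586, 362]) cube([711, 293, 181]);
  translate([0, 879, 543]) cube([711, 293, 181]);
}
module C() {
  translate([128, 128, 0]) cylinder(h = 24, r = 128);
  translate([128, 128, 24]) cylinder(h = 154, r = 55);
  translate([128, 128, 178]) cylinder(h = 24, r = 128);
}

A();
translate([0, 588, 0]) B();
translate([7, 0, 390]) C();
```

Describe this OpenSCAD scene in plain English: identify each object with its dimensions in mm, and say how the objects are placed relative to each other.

A is a four-legged stool. The seat is 344×258 mm, 36 mm thick, top at z = 390 mm. It stands on four square legs, each 46×46 mm in cross-section, from z = 0 to the seat underside, each flush with a corner of the seat. Four stretchers, 46 mm wide and 26 mm tall, connect adjacent legs with their undersides at z = 132 mm, each running between the inner faces of the legs it joins and aligned with the legs' outer faces on the other axis.

B is a run of 4 identical solid stair steps. Each tread is 711×293 mm and each step block is 181 mm high. Step 1 rests on the floor; step k is offset from step 1 by (k−1)×293 mm in y and (k−1)×181 mm in z.

C is a spool: two coaxial disc flanges of radius 128 mm and thickness 24 mm, joined by a core cylinder of radius 55 mm and height 154 mm. The lower flange rests on z = 0 and the three cylinders share a vertical axis.

The staircase is on the floor beside the stool on its +y side. The spool is on top of the stool.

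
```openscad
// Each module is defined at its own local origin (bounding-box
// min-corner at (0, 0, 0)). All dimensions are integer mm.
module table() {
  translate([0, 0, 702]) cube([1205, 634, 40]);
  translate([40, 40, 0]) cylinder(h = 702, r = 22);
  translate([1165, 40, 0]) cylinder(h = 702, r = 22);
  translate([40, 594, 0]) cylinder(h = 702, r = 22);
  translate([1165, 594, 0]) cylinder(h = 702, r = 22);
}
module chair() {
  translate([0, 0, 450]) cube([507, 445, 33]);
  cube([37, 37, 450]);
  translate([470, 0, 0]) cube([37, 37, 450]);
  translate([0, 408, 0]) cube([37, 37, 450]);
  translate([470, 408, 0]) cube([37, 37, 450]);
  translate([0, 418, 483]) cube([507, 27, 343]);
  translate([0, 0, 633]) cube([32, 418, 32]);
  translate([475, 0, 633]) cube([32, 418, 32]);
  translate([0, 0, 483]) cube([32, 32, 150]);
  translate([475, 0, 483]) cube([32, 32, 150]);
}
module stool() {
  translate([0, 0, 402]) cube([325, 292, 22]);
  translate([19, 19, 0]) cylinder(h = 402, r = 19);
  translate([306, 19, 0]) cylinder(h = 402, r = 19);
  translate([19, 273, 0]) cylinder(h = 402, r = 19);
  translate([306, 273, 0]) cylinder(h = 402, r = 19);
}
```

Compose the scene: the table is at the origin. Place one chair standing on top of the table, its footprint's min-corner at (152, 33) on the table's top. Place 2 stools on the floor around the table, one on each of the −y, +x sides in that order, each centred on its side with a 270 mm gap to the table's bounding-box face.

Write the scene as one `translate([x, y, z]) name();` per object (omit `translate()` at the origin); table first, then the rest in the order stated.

table();
translate([152, 33, 742]) chair();
translate([440, -562, 0]) stool();
translate([1475, 171, 0]) stool();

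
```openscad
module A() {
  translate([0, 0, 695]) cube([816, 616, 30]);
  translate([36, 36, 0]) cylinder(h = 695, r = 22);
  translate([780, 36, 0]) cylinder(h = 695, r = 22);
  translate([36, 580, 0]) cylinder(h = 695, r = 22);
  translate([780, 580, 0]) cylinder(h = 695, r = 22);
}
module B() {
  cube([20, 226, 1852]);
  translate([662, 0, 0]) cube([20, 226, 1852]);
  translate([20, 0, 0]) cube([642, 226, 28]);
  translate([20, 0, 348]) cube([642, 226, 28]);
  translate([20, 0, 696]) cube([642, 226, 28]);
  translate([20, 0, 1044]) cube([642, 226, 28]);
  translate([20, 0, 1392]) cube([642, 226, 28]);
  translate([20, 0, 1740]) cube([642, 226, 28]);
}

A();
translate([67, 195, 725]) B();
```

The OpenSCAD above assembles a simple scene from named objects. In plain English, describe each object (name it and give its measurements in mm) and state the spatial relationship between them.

A is a table: top 816 mm (x) × 616 mm (y), 30 mm thick, upper face at z = 725 mm, on four round legs of 44 mm diameter, each leg's bounding box inset 14 mm from the nearest pair of top edges, running from z = 0 to the bottom of the top.

B is an open bookshelf. Two side panels, each 20 mm thick, 226 mm deep and 1852 mm tall, stand 682 mm apart (outside-to-outside). Between them sit 6 shelves, each 28 mm thick and 226 mm deep, spanning the full gap between the sides. The bottom shelf rests on the floor (its underside at z = 0) and the clear gap between one shelf's top and the next shelf's underside is 320 mm.

The bookshelf is on top of the table, centred.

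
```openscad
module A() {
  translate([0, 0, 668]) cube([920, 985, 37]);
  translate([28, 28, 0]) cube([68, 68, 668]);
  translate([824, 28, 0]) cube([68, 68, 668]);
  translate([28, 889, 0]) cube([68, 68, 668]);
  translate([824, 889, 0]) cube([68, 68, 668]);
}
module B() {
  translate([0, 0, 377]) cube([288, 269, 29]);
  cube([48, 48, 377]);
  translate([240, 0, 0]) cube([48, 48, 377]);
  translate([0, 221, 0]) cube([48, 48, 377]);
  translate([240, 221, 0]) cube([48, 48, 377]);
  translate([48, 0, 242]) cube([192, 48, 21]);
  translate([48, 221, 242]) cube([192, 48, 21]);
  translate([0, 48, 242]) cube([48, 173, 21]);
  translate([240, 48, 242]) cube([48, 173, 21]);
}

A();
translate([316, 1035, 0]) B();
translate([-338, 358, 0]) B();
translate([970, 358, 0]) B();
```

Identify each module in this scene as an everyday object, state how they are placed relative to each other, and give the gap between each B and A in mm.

A is a table. B is a stool. Three stools sit around the table at the +y, −x, +x sides. The gap between each stool and the table is 50 mm.

Each stool's nearest face is 50 mm from the table's bounding box.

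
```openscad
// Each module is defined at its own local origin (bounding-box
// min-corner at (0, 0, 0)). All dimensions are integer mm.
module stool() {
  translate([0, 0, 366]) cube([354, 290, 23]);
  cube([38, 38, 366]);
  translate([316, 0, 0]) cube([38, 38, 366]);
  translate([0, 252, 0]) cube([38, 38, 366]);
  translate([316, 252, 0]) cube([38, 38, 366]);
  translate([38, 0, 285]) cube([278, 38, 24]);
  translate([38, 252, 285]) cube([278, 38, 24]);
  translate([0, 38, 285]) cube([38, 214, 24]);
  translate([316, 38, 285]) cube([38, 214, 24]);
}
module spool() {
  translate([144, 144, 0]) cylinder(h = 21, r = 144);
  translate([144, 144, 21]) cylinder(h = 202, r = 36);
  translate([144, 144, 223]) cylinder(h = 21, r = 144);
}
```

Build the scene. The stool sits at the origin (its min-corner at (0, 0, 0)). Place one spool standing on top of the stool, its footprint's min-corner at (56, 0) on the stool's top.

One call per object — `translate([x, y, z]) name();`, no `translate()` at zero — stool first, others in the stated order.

stool();
translate([56, 0, 389]) spool();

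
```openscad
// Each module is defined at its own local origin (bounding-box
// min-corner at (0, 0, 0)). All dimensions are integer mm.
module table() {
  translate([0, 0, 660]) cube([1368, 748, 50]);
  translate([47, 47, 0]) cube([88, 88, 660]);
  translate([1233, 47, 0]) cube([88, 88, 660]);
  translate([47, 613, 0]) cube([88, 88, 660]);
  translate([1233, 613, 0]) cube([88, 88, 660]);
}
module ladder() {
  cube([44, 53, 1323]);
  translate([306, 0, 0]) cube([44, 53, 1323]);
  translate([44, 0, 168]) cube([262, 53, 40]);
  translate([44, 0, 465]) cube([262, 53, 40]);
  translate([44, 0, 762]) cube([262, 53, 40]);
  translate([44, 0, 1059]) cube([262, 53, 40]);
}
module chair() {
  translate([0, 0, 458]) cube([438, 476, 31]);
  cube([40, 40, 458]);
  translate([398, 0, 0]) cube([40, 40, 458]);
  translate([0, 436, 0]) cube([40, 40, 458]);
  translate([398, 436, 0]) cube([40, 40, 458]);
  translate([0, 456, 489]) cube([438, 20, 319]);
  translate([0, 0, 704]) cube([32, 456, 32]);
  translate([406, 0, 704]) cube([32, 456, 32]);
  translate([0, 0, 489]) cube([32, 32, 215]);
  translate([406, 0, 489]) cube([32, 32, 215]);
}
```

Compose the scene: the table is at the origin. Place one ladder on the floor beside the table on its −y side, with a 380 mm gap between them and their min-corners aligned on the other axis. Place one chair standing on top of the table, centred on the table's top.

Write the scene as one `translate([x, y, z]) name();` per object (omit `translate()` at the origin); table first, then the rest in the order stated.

table();
translate([0, -433, 0]) ladder();
translate([465, 136, 710]) chair();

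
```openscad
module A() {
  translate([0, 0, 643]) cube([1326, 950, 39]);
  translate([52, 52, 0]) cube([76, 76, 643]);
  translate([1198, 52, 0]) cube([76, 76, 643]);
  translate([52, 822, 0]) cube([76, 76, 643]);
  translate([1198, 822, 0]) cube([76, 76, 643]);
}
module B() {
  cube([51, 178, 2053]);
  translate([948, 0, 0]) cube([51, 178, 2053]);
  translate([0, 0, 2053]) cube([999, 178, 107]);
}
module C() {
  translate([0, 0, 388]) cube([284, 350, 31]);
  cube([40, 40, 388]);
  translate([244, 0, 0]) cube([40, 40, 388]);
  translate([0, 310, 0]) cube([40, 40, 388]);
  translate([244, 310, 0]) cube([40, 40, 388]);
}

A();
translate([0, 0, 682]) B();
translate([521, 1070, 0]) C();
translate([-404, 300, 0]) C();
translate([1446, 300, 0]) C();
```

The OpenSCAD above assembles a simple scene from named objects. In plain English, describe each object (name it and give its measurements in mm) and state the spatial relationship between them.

A is a rectangular dining table. The top is 1326×950×39 mm with its upper surface at z = 682 mm. It stands on four 76×76 mm square legs, each inset 52 mm from the nearest pair of top edges, running from the floor to the underside of the top.

B is a rectangular door frame: two vertical jambs of 51×178 mm section, 2053 mm tall, with a clear opening 897 mm wide between their inner faces. A header 107 mm tall and 178 mm deep lies on top of the jambs and spans the full outside width.

C is a four-legged stool. The seat is 284×350 mm, 31 mm thick, top at z = 419 mm. It stands on four square legs, each 40×40 mm in cross-section, from z = 0 to the seat underside, each flush with a corner of the seat.

The door frame is on top of the table. Three stools sit around the table at the +y, −x, +x sides.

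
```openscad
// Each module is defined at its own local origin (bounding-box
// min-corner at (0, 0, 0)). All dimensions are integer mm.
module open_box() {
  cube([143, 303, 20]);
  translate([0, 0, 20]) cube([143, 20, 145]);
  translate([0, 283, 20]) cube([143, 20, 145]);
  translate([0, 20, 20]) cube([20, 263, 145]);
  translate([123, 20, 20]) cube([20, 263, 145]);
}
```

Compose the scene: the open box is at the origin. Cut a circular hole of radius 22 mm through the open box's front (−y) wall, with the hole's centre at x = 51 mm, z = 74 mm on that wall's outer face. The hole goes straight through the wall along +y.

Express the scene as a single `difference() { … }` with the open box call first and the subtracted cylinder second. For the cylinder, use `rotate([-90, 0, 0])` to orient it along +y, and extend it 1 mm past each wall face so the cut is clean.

difference() {
  open_box();
  translate([51, -1, 74]) rotate([-90, 0, 0]) cylinder(h = 22, r = 22);
}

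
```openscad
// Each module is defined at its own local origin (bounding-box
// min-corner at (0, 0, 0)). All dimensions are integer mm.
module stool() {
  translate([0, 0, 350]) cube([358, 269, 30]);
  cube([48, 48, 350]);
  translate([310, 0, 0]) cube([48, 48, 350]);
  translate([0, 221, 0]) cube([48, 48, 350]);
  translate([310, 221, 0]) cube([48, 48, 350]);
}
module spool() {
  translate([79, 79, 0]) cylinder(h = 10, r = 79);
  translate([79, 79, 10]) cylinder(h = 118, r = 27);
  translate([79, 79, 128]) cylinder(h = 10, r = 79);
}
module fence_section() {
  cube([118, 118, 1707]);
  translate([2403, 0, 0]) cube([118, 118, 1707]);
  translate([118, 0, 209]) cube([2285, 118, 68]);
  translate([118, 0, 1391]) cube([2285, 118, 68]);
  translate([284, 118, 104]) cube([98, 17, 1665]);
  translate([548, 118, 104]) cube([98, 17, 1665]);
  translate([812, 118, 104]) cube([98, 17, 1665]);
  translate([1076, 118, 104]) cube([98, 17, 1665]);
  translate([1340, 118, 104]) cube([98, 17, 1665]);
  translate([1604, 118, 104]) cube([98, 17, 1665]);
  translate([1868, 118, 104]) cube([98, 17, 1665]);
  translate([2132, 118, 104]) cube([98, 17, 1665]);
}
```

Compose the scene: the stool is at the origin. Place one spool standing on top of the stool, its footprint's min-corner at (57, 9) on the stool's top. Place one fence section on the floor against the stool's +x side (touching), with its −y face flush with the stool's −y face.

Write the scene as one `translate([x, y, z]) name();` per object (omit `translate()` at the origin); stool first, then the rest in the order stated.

stool();
translate([57, 9, 380]) spool();
translate([358, 0, 0]) fence_section();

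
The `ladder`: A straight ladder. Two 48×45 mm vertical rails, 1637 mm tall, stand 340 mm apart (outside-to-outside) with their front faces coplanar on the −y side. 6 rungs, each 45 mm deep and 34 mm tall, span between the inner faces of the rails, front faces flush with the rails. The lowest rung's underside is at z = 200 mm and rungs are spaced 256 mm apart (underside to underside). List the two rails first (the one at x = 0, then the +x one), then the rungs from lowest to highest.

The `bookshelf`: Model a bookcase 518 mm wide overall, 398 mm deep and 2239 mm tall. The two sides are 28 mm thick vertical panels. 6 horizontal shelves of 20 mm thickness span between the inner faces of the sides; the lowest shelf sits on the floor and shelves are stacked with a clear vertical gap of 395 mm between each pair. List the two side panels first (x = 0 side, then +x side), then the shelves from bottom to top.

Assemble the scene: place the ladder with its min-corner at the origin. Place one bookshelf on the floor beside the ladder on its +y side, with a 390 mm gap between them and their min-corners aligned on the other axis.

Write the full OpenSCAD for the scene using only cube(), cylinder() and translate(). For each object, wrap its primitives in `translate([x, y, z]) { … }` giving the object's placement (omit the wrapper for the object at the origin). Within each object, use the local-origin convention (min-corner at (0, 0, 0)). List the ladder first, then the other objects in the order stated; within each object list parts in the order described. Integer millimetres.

cube([48, 45, 1637]);
translate([292, 0, 0]) cube([48, 45, 1637]);
translate([48, 0, 200]) cube([244, 45, 34]);
translate([48, 0, 456]) cube([244, 45, 34]);
translate([48, 0, 712]) cube([244, 45, 34]);
translate([48, 0, 968]) cube([244, 45, 34]);
translate([48, 0, 1224]) cube([244, 45, 34]);
translate([48, 0, 1480]) cube([244, 45, 34]);
translate([0, 435, 0]) {
  cube([28, 398, 2239]);
  translate([490, 0, 0]) cube([28, 398, 2239]);
  translate([28, 0, 0]) cube([462, 398, 20]);
  translate([28, 0, 415]) cube([462, 398, 20]);
  translate([28, 0, 830]) cube([462, 398, 20]);
  translate([28, 0, 1245]) cube([462, 398, 20]);
  translate([28, 0, 1660]) cube([462, 398, 20]);
  translate([28, 0, 2075]) cube([462, 398, 20]);
}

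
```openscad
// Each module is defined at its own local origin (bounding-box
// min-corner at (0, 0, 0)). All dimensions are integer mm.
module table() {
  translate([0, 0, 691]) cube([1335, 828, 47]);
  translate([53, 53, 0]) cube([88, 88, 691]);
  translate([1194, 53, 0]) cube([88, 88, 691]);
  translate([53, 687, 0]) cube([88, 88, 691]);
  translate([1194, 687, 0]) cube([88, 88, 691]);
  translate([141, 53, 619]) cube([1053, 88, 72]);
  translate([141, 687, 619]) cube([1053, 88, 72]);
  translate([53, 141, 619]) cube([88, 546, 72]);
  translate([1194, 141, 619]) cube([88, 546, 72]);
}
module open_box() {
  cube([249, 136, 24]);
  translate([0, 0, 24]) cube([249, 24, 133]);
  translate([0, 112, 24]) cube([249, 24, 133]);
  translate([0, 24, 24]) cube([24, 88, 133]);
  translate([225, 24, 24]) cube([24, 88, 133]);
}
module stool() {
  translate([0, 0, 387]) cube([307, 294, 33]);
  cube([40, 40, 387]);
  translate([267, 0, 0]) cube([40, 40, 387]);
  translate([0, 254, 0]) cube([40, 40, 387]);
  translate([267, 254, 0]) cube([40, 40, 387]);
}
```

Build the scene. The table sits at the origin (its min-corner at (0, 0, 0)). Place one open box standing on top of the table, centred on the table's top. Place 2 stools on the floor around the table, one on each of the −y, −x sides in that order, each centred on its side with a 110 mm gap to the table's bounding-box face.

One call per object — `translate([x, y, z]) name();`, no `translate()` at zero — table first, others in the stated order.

table();
translate([543, 346, 738]) open_box();
translate([514, -404, 0]) stool();
translate([-417, 267, 0]) stool();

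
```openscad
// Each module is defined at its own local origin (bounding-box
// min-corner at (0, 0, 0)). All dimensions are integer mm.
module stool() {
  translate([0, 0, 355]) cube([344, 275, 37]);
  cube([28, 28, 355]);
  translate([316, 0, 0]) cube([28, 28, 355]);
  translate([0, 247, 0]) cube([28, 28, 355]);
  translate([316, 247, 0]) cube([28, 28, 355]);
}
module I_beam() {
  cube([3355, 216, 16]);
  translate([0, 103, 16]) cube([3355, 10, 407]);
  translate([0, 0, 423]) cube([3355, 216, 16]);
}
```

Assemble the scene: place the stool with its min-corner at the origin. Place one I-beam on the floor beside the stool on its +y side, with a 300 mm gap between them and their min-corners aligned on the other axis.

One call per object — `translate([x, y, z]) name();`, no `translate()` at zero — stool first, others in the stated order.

stool();
translate([0, 575, 0]) I_beam();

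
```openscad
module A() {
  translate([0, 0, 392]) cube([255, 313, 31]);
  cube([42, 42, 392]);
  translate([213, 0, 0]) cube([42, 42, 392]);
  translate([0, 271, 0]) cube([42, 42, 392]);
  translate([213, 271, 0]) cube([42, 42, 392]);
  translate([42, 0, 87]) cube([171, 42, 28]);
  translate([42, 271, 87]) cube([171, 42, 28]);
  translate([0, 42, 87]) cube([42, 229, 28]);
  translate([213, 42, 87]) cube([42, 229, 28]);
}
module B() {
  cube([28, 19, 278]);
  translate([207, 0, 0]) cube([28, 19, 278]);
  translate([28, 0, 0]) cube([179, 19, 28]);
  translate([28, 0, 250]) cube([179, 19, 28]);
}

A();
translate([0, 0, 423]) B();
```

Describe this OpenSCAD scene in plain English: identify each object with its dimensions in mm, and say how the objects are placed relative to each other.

A is a simple wooden stool: a rectangular seat 255 mm (x) by 313 mm (y), 31 mm thick, top face at z = 423 mm, on four square legs, each 42×42 mm in cross-section. The legs rest on z = 0, each flush with a corner of the seat. Four stretchers, 42 mm wide and 28 mm tall, connect adjacent legs with their undersides at z = 87 mm, each running between the inner faces of the legs it joins and aligned with the legs' outer faces on the other axis.

B is a picture frame with a 179×222 mm rectangular opening (x by z) and a uniform 28 mm border on every side. Frame depth is 19 mm along y. It is built from two vertical stiles running the full outside height and two horizontal rails spanning the gap between the stiles.

The picture frame is on top of the stool.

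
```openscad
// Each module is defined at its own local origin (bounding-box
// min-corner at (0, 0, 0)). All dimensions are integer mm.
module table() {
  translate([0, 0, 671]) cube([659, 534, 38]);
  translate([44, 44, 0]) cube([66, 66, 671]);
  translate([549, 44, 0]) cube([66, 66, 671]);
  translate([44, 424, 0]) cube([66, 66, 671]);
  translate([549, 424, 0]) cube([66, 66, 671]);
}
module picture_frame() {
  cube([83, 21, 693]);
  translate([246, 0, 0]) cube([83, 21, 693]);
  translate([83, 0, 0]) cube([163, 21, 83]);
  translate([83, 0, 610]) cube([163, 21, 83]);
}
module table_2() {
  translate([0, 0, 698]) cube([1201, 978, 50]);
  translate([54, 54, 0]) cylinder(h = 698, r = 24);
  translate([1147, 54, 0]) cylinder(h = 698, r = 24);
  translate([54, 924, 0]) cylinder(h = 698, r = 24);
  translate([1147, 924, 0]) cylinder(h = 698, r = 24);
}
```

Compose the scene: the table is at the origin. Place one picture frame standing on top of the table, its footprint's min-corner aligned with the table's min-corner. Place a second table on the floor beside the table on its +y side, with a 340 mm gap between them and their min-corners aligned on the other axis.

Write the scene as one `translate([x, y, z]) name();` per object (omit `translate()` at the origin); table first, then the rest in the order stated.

table();
translate([0, 0, 709]) picture_frame();
translate([0, 874, 0]) table_2();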